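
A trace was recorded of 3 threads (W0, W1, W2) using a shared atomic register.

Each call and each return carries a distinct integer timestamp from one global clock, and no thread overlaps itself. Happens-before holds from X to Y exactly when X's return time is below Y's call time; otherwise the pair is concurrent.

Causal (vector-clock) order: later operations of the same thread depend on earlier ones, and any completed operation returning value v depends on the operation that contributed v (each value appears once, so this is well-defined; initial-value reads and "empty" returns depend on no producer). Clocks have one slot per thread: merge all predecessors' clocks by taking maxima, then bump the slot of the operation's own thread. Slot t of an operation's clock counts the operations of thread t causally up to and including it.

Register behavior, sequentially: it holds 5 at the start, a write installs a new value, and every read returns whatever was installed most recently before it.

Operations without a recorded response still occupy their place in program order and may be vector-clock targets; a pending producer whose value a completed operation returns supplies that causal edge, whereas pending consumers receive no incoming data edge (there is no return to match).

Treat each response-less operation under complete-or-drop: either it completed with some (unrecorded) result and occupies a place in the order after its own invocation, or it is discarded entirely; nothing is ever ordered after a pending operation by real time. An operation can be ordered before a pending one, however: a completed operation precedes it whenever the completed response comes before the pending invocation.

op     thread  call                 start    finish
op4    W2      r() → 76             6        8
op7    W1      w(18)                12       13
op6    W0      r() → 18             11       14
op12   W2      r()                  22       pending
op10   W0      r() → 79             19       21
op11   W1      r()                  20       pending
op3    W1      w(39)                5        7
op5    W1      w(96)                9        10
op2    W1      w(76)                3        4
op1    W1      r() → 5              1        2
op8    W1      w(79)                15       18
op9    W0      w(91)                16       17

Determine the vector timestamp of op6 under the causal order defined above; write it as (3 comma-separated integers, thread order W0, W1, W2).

(1, 5, 0)

op1 (invocation 1): nothing precedes it; W1's component alone gives (0, 1, 0)
from VC(op1)=(0, 1, 0), op2 (invoked 3) maxes components and bumps W1 → (0, 2, 0)
from VC(op2)=(0, 2, 0), op4 (invoked 6) maxes components and bumps W2 → (0, 2, 1)
from VC(op2)=(0, 2, 0), op3 (invoked 5) maxes components and bumps W1 → (0, 3, 0)
from VC(op4)=(0, 2, 1), op12 (invoked 22) maxes components and bumps W2 → (0, 2, 2)
from VC(op3)=(0, 3, 0), op5 (invoked 9) maxes components and bumps W1 → (0, 4, 0)
from VC(op5)=(0, 4, 0), op7 (invoked 12) maxes components and bumps W1 → (0, 5, 0)
from VC(op7)=(0, 5, 0), op8 (invoked 15) maxes components and bumps W1 → (0, 6, 0)
from VC(op7)=(0, 5, 0), op6 (invoked 11) maxes components and bumps W0 → (1, 5, 0)
from VC(op8)=(0, 6, 0), op11 (invoked 20) maxes components and bumps W1 → (0, 7, 0)
from VC(op6)=(1, 5, 0), op9 (invoked 16) maxes components and bumps W0 → (2, 5, 0)
from VC(op8)=(0, 6, 0), VC(op9)=(2, 5, 0), op10 (invoked 19) maxes components and bumps W0 → (3, 6, 0)
target: VC(op6) = (1, 5, 0)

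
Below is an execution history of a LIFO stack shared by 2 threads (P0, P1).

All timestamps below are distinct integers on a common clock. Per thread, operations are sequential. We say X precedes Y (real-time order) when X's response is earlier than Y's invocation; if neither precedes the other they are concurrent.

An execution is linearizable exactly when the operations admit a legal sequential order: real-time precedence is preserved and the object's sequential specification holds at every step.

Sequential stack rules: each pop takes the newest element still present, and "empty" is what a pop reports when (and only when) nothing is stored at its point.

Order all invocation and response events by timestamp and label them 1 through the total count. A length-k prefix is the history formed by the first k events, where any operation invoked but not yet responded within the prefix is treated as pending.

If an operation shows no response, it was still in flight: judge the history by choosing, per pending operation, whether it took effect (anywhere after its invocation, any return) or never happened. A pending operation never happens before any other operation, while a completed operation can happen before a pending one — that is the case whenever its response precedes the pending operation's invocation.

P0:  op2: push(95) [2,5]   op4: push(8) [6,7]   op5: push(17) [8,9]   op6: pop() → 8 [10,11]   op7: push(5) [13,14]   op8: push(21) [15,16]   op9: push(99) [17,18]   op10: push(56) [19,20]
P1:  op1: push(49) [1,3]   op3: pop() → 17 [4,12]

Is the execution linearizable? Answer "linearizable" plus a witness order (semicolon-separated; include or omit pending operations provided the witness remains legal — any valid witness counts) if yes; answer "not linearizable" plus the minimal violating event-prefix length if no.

linearizable — witness: op1; op2; op4; op5; op3; op6; op7; op8; op9; op10

after step 1 (op1 push(49)): stack <49>
after step 2 (op2 push(95)): stack <49,95>
after step 3 (op4 push(8)): stack <49,95,8>
after step 4 (op5 push(17)): stack <49,95,8,17>
after step 5 (op3 pop() → 17): stack <49,95,8>
after step 6 (op6 pop() → 8): stack <49,95>
after step 7 (op7 push(5)): stack <49,95,5>
after step 8 (op8 push(21)): stack <49,95,5,21>
after step 9 (op9 push(99)): stack <49,95,5,21,99>
after step 10 (op10 push(56)): stack <49,95,5,21,99,56>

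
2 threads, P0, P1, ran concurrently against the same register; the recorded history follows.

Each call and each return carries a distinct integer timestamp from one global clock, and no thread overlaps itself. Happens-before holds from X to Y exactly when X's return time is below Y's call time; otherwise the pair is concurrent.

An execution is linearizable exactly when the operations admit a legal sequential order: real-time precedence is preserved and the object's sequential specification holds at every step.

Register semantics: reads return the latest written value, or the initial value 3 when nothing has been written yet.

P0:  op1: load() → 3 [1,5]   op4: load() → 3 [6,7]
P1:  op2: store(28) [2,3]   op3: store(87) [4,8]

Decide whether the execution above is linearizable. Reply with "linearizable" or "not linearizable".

already the first 7 events (up to op4's response at time 7) admit no linearization; the first 6 still do
every one of the 2 real-time-consistent orders over 3 completed register ops fails the sequential spec
no completion choice of the 1 pending operation (op3) rescues it — every subset was tried
take op1, op2, op4 (pending dropped): step 3 already fails, because op4 load() → 3 cannot occur there
take op2, op1, op4 (pending dropped): step 2 already fails, because op1 load() → 3 cannot occur there

not linearizable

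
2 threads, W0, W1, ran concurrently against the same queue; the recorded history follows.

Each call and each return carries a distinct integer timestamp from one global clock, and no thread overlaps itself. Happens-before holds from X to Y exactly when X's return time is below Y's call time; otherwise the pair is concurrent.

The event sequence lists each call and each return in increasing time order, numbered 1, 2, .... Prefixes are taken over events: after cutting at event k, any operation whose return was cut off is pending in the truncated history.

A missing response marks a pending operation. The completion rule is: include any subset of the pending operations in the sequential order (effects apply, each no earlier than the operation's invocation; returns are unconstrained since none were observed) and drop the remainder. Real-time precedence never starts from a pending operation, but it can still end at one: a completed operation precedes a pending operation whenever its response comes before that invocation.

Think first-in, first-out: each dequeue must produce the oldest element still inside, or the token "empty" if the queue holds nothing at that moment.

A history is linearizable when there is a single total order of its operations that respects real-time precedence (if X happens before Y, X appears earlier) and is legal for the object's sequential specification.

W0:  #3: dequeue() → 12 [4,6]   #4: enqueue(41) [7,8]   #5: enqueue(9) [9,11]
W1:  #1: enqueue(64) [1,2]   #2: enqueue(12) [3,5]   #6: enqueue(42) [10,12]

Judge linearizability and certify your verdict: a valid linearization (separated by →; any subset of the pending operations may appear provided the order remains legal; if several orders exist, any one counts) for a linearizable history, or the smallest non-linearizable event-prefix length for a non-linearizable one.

cut after 5 events: linearizable; cut after 6 events (#3 responds, time 6): not linearizable
checked exhaustively: 2 real-time-consistent orders of 3 completed operations, zero legal queue replays
for example #1, #2, #3 fails at step 3: #3 dequeue() → 12 is not legal there
for example #1, #3, #2 fails at step 2: #3 dequeue() → 12 is not legal there

not linearizable — minimal violating prefix: 6 events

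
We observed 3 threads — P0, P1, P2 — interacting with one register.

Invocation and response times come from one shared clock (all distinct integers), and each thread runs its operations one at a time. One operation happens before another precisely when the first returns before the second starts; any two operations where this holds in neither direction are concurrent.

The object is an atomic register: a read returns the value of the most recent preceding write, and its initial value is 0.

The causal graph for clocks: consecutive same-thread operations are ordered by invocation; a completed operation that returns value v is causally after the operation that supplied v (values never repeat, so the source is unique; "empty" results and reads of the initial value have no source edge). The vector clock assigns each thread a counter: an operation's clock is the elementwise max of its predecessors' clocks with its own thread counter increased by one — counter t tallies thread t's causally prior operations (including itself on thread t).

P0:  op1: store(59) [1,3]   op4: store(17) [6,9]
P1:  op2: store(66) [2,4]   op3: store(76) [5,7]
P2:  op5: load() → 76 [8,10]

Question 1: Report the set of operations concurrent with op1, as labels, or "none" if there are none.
Answer: op2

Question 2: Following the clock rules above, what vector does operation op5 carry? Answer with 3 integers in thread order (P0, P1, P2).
Answer: (0, 2, 1)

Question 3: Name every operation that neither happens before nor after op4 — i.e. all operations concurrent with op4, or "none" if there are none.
Answer: op3, op5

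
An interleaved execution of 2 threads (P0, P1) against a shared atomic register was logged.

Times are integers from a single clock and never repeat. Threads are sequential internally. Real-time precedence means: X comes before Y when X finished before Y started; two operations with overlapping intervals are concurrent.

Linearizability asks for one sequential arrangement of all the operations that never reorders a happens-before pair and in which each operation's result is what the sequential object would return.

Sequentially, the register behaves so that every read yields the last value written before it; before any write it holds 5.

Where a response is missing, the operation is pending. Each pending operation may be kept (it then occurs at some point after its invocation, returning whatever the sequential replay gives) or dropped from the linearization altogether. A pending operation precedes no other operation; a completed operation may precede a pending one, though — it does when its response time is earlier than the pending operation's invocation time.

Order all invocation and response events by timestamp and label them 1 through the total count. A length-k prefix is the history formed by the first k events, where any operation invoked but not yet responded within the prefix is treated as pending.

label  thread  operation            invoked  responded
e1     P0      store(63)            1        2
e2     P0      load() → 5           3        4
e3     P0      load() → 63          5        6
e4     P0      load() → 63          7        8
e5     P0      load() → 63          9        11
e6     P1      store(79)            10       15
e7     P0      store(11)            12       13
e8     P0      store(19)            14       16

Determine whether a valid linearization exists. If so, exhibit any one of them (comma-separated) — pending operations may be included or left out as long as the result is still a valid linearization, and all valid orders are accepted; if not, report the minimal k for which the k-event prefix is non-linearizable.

through event 3 a valid linearization exists; event 4 (e2 responding at time 4) ends that
exactly one order of the 2 completed ops respects real time; the atomic register replay fails
sample order e1, e2 stalls at step 2 — e2 load() → 5 has no legal effect

not linearizable — minimal violating prefix: 4 events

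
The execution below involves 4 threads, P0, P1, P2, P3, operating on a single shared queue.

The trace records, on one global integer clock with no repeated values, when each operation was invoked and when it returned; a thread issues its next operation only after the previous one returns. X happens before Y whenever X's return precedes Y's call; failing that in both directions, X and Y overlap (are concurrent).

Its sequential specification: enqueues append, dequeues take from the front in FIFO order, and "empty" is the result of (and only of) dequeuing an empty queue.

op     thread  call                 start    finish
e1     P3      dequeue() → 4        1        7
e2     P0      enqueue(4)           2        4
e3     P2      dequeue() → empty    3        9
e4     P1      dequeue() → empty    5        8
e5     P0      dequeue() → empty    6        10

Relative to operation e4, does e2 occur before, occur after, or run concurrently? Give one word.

e2 spans [2,4], e4 spans [5,8]
resp(e2)=4 < inv(e4)=5

before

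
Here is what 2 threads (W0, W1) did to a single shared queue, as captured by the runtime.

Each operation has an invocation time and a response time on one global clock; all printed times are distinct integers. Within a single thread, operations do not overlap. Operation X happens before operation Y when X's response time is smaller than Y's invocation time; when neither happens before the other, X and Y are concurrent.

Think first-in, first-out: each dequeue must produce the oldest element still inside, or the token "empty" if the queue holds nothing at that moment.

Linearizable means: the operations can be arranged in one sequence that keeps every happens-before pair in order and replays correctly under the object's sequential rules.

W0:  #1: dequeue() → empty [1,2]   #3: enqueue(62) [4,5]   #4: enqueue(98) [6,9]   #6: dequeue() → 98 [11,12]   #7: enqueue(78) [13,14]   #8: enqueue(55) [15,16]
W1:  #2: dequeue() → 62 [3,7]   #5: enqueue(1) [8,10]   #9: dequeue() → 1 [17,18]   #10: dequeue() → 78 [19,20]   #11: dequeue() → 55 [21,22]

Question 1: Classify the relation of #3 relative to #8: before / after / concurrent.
before

#3 spans [4,5], #8 spans [15,16]
resp(#3)=5 < inv(#8)=15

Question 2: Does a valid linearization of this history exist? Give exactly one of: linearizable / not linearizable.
linearizable

a witness: #1, #3, #2, #4, #5, #6, #7, #8, #9, #10, #11
step 1: #1 dequeue() → empty — queue <>
step 2: #3 enqueue(62) — queue <62>
step 3: #2 dequeue() → 62 — queue <>
step 4: #4 enqueue(98) — queue <98>
step 5: #5 enqueue(1) — queue <98,1>
step 6: #6 dequeue() → 98 — queue <1>
step 7: #7 enqueue(78) — queue <1,78>
step 8: #8 enqueue(55) — queue <1,78,55>
step 9: #9 dequeue() → 1 — queue <78,55>
step 10: #10 dequeue() → 78 — queue <55>
step 11: #11 dequeue() → 55 — queue <>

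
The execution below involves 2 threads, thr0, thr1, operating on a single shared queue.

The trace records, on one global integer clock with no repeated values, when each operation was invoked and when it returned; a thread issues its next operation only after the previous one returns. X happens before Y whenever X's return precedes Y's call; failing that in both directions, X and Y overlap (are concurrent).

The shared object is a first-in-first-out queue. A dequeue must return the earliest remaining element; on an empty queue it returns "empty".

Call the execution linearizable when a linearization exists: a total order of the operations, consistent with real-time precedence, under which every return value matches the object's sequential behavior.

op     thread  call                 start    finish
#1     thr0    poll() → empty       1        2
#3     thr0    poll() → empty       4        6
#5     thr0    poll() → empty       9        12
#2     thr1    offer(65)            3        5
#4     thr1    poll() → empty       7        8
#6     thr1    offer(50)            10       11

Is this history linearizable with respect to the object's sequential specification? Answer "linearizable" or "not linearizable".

prefix check: 1..7 passes, 1..8 fails once #4's time-8 response joins
checked exhaustively: 2 real-time-consistent orders of 4 completed operations, zero legal queue replays
e.g. #1, #2, #3, #4: illegal at step 3, since #3 poll() → empty cannot apply there
e.g. #1, #3, #2, #4: illegal at step 4, since #4 poll() → empty cannot apply there

not linearizable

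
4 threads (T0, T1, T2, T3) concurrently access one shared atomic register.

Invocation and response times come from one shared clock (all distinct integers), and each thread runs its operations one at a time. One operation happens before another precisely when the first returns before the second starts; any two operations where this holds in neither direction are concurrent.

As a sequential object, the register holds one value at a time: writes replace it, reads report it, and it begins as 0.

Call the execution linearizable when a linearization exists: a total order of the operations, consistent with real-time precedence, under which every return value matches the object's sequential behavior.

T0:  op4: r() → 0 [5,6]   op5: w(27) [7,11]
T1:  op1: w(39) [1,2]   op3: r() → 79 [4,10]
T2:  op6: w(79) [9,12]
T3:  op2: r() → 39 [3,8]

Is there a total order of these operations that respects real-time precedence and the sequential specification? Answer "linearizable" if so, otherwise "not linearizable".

not linearizable

cut after 5 events: linearizable; cut after 6 events (op4 responds, time 6): not linearizable
the completed operations (2 total) allow one real-time order; the atomic register replay rejects it
no escape via the 2 pending operations (op2, op3): every completion choice fails
e.g. op1, op4 (pending dropped): illegal at step 2, since op4 r() → 0 cannot apply there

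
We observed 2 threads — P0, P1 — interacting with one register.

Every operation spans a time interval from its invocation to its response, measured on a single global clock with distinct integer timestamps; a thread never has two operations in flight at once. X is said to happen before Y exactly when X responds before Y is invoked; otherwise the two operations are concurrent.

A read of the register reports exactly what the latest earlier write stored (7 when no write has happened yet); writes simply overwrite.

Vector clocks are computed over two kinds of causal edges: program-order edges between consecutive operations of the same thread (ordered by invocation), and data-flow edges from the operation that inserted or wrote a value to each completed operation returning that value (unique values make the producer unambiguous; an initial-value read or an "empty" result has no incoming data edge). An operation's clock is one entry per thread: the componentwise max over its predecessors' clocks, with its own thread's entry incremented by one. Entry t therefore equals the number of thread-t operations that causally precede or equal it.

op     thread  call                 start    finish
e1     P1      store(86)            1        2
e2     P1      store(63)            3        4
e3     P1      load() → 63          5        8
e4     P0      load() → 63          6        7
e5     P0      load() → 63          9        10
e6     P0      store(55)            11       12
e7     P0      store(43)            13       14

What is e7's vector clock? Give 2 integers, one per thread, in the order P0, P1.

(4, 2)

root op e1, invoked 1: fresh clock plus P1's own tick → (0, 1)
from VC(e1)=(0, 1), e2 (invoked 3) maxes components and bumps P1 → (0, 2)
from VC(e2)=(0, 2), e3 (invoked 5) maxes components and bumps P1 → (0, 3)
from VC(e2)=(0, 2), e4 (invoked 6) maxes components and bumps P0 → (1, 2)
from VC(e2)=(0, 2), VC(e4)=(1, 2), e5 (invoked 9) maxes components and bumps P0 → (2, 2)
from VC(e5)=(2, 2), e6 (invoked 11) maxes components and bumps P0 → (3, 2)
from VC(e6)=(3, 2), e7 (invoked 13) maxes components and bumps P0 → (4, 2)
target: VC(e7) = (4, 2)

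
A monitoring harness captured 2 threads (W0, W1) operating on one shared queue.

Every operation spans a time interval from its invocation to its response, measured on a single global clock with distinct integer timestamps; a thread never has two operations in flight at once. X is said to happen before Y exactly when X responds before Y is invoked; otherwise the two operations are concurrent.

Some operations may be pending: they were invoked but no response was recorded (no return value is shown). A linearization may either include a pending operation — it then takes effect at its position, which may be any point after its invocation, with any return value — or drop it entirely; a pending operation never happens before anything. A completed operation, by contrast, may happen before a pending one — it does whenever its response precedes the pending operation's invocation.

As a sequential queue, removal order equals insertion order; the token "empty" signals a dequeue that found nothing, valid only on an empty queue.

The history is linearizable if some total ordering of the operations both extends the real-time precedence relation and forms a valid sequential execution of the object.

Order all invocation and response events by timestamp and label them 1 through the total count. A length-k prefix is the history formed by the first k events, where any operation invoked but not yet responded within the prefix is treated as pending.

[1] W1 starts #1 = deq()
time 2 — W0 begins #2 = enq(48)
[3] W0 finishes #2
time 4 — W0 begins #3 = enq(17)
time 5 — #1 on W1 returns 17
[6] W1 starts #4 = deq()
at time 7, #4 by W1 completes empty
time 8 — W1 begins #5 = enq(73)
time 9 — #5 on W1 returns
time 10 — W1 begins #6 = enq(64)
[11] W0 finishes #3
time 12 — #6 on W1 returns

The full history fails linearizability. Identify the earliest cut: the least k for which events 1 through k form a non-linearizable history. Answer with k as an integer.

one valid order for events 1..4 is #1, #2:
1. #1 deq() (pending, included), leaving queue <>
2. #2 enq(48), leaving queue <48>
at event 5 (#1's time-5 response) nothing linearizes any more
no completion choice of the 1 pending operation (#3) rescues it — every subset was tried
sample order #1, #2 (pending dropped) stalls at step 1 — #1 deq() → 17 has no legal effect
sample order #2, #1 (pending dropped) stalls at step 2 — #1 deq() → 17 has no legal effect

5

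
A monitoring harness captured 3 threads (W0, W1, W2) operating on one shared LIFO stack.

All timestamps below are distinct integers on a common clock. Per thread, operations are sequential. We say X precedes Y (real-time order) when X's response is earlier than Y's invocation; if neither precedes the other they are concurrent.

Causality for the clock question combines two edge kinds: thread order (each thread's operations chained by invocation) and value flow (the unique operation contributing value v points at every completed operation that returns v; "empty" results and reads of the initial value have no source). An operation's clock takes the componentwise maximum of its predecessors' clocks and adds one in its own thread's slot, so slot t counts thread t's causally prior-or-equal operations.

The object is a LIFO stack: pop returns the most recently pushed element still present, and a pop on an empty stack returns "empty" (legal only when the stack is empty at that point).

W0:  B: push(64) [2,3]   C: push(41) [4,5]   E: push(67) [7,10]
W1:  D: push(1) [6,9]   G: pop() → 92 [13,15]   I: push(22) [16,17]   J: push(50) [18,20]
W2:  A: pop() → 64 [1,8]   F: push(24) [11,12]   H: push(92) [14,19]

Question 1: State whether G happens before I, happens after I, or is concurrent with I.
before

G spans [13,15], I spans [16,17]
resp(G)=15 < inv(I)=16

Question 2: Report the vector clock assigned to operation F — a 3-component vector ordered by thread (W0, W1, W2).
(1, 0, 2)

no predecessors for D (invoked 6): W1 increments from zero → (0, 1, 0)
no predecessors for B (invoked 2): W0 increments from zero → (1, 0, 0)
invoked at 1, A merges VC(B)=(1, 0, 0) and bumps W2's slot → (1, 0, 1)
invoked at 4, C merges VC(B)=(1, 0, 0) and bumps W0's slot → (2, 0, 0)
invoked at 11, F merges VC(A)=(1, 0, 1) and bumps W2's slot → (1, 0, 2)
invoked at 7, E merges VC(C)=(2, 0, 0) and bumps W0's slot → (3, 0, 0)
invoked at 14, H merges VC(F)=(1, 0, 2) and bumps W2's slot → (1, 0, 3)
invoked at 13, G merges VC(D)=(0, 1, 0), VC(H)=(1, 0, 3) and bumps W1's slot → (1, 2, 3)
invoked at 16, I merges VC(G)=(1, 2, 3) and bumps W1's slot → (1, 3, 3)
invoked at 18, J merges VC(I)=(1, 3, 3) and bumps W1's slot → (1, 4, 3)
target: VC(F) = (1, 0, 2)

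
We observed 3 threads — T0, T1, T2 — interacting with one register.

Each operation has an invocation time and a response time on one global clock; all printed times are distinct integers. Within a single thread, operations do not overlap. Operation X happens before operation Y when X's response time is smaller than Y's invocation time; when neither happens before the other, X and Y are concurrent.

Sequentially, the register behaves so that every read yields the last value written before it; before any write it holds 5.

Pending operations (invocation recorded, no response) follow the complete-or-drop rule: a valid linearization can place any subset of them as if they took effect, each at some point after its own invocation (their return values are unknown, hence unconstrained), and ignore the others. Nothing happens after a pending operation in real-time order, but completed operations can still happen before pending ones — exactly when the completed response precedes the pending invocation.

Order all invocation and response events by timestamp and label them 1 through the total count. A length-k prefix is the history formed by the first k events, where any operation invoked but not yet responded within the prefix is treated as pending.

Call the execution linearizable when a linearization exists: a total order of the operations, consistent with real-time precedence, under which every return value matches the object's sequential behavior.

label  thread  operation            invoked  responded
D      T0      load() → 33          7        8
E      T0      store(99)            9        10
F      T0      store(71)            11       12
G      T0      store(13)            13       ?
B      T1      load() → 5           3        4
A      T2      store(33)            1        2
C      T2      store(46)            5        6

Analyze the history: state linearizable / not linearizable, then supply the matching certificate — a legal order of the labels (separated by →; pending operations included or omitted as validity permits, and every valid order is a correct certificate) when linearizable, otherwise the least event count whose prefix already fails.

not linearizable — minimal violating prefix: 4 events

already the first 4 events (up to B's response at time 4) admit no linearization; the first 3 still do
the completed operations (2 total) allow one real-time order; the register replay rejects it
for example A, B fails at step 2: B load() → 5 is not legal there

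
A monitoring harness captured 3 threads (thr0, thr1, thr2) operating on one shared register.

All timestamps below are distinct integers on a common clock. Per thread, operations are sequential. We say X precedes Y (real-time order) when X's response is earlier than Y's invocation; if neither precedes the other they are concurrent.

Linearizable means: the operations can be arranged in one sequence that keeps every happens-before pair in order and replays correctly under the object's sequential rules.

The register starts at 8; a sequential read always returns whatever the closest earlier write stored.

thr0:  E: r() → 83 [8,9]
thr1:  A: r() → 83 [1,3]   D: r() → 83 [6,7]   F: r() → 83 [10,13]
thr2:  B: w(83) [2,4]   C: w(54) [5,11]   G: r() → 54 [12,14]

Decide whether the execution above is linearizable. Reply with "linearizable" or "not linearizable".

a witness: B, A, D, E, F, C, G
1. B w(83), leaving value 83
2. A r() → 83, leaving value 83
3. D r() → 83, leaving value 83
4. E r() → 83, leaving value 83
5. F r() → 83, leaving value 83
6. C w(54), leaving value 54
7. G r() → 54, leaving value 54

linearizable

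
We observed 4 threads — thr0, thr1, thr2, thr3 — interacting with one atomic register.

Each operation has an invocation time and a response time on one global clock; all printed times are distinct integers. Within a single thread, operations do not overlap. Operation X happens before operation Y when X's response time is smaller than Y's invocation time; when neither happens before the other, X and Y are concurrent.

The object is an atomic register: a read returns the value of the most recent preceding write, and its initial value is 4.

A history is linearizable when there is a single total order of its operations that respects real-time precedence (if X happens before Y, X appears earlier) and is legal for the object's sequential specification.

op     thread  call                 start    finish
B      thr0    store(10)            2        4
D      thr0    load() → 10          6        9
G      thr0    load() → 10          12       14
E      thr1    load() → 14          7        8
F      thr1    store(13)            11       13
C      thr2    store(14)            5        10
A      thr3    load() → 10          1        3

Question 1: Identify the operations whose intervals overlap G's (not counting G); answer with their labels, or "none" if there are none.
G spans [12,14]: anything still running between times 12 and 14 counts as concurrent
A [1,3]: before
B [2,4]: before
C [5,10]: before
D [6,9]: before
E [7,8]: before
F [11,13]: concurrent

F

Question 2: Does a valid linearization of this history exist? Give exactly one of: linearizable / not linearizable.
already the first 14 events (up to G's response at time 14) admit no linearization; the first 13 still do
real-time-consistent orders of the 7 completed operations: 24 — all fail the atomic register replay
for example A, B, C, D, E, F, G fails at step 1: A load() → 10 is not legal there
for example A, B, C, D, E, G, F fails at step 1: A load() → 10 is not legal there

not linearizable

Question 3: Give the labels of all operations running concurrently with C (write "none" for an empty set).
C runs from 5 to 10; window-overlapping ops are concurrent
A [1,3]: before
B [2,4]: before
D [6,9]: concurrent
E [7,8]: concurrent
F [11,13]: after
G [12,14]: after

D, E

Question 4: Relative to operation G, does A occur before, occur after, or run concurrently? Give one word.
A spans [1,3], G spans [12,14]
resp(A)=3 < inv(G)=12

before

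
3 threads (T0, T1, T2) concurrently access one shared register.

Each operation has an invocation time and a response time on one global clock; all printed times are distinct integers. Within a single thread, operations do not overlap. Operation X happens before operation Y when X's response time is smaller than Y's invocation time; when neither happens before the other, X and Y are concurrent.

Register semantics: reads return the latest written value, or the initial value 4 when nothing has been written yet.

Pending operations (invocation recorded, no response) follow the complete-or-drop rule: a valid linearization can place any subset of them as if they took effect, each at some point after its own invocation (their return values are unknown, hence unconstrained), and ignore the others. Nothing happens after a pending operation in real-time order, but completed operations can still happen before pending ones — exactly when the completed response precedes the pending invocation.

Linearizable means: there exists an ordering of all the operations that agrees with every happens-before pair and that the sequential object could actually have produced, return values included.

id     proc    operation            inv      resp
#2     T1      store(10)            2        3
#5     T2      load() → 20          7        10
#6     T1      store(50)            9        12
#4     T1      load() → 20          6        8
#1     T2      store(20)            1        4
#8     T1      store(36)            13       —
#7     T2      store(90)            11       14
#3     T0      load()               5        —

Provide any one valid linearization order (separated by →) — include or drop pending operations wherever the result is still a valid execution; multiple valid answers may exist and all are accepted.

step 1: #2 store(10) — value 10
step 2: #1 store(20) — value 20
step 3: #3 load() (pending, included) — value 20
step 4: #4 load() → 20 — value 20
step 5: #5 load() → 20 — value 20
step 6: #6 store(50) — value 50
step 7: #7 store(90) — value 90

#2 → #1 → #3 → #4 → #5 → #6 → #7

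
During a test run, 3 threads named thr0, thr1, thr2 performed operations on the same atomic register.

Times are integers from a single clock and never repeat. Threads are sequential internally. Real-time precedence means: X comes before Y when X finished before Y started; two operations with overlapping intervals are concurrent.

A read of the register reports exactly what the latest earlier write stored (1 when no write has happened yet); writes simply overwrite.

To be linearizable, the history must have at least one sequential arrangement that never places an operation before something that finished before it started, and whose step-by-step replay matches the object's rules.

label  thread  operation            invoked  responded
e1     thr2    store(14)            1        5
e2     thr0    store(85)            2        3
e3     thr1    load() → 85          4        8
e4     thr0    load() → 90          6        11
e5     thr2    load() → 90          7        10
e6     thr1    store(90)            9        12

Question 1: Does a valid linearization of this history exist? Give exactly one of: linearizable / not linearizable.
linearizable

one valid linearization: e1, e2, e3, e6, e4, e5
after step 1 (e1 store(14)): value 14
after step 2 (e2 store(85)): value 85
after step 3 (e3 load() → 85): value 85
after step 4 (e6 store(90)): value 90
after step 5 (e4 load() → 90): value 90
after step 6 (e5 load() → 90): value 90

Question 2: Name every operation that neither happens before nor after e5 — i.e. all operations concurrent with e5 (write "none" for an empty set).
e3, e4, e6

e5 spans [7,10]; an op avoiding the whole window 7..10 is ordered, any other is concurrent
e1 [1,5]: before
e2 [2,3]: before
e3 [4,8]: concurrent
e4 [6,11]: concurrent
e6 [9,12]: concurrent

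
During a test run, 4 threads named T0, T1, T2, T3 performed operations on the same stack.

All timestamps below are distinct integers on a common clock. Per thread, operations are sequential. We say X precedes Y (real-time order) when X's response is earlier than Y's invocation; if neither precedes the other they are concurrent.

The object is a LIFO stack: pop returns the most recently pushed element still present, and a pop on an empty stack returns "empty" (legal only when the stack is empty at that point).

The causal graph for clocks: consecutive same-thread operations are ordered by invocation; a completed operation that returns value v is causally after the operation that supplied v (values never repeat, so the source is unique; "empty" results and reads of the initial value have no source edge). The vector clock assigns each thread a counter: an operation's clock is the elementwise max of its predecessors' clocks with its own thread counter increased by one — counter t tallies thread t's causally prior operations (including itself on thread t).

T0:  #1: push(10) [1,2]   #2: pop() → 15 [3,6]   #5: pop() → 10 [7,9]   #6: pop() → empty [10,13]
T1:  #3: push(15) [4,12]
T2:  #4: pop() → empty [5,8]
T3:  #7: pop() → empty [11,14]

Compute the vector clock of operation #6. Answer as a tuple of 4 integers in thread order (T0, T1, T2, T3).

(4, 1, 0, 0)

root op #7, invoked 11: fresh clock plus T3's own tick → (0, 0, 0, 1)
root op #4, invoked 5: fresh clock plus T2's own tick → (0, 0, 1, 0)
root op #3, invoked 4: fresh clock plus T1's own tick → (0, 1, 0, 0)
root op #1, invoked 1: fresh clock plus T0's own tick → (1, 0, 0, 0)
invoked at 3, #2 merges VC(#1)=(1, 0, 0, 0), VC(#3)=(0, 1, 0, 0) and bumps T0's slot → (2, 1, 0, 0)
invoked at 7, #5 merges VC(#1)=(1, 0, 0, 0), VC(#2)=(2, 1, 0, 0) and bumps T0's slot → (3, 1, 0, 0)
invoked at 10, #6 merges VC(#5)=(3, 1, 0, 0) and bumps T0's slot → (4, 1, 0, 0)
target: VC(#6) = (4, 1, 0, 0)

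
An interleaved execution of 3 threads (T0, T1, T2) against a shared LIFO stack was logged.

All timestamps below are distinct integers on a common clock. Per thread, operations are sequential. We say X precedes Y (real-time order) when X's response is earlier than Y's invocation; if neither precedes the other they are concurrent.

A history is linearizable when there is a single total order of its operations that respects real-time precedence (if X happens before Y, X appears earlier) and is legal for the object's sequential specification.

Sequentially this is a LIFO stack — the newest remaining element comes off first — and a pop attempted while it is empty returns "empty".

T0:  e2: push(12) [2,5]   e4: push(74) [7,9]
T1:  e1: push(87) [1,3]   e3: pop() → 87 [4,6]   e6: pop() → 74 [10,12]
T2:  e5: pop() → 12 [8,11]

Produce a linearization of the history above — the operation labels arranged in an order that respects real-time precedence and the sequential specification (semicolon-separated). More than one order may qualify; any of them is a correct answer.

step 1: e1 push(87) — stack <87>
step 2: e3 pop() → 87 — stack <>
step 3: e2 push(12) — stack <12>
step 4: e4 push(74) — stack <12,74>
step 5: e6 pop() → 74 — stack <12>
step 6: e5 pop() → 12 — stack <>

e1; e3; e2; e4; e6; e5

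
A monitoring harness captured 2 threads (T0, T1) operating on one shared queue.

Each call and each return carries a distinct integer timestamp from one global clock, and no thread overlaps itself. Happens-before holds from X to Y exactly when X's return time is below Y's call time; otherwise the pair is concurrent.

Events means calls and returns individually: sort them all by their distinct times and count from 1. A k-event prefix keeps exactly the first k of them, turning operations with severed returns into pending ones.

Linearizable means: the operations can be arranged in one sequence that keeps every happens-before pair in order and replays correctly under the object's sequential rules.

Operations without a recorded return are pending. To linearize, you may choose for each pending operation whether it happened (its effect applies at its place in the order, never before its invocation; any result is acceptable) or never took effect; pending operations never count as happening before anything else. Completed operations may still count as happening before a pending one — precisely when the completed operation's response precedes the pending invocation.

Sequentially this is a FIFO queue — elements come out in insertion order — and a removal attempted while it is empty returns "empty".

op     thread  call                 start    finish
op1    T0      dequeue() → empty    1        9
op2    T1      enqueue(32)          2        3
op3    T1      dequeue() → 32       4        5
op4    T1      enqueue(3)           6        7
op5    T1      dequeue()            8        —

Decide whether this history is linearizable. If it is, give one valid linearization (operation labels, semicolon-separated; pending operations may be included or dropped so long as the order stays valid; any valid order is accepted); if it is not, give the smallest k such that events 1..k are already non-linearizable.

step 1: op1 dequeue() → empty — queue <>
step 2: op2 enqueue(32) — queue <32>
step 3: op3 dequeue() → 32 — queue <>
step 4: op4 enqueue(3) — queue <3>

linearizable — witness: op1; op2; op3; op4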